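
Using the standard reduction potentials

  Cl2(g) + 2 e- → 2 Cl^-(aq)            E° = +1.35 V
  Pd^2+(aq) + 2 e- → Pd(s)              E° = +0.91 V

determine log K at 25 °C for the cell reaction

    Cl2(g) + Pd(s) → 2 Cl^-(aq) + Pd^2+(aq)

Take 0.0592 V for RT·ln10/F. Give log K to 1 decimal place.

log K = 14.9

The Cl₂/Cl⁻ couple is reduced (cathode); E°cell = +1.35 − (+0.91) = +0.44 V with n = 2.
At equilibrium E = 0, so log K = nE°cell / 0.0592 = (2)(+0.44) / 0.0592 = 14.9.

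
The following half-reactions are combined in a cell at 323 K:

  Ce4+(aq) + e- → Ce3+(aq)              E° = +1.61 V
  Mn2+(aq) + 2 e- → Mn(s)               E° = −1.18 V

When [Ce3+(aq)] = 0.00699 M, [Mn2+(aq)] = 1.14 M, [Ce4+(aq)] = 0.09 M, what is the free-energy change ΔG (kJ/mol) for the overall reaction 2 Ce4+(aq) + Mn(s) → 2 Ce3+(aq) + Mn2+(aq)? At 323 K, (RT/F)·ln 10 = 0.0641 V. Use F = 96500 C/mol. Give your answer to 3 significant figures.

The standard cell potential is +1.61 − (−1.18) = +2.79 V, with n = 2 electrons in the balanced equation.
Here Q = ([Ce3+(aq)]^2·[Mn2+(aq)]) / [Ce4+(aq)]^2 = 0.00688 (log Q = −2.163), giving E = +2.79 − (0.0641/2)·(−2.163) = +2.8593 V.
ΔG = −nFE = −(2)(96500)(+2.8593) J/mol = −552 kJ/mol.

−552 kJ/mol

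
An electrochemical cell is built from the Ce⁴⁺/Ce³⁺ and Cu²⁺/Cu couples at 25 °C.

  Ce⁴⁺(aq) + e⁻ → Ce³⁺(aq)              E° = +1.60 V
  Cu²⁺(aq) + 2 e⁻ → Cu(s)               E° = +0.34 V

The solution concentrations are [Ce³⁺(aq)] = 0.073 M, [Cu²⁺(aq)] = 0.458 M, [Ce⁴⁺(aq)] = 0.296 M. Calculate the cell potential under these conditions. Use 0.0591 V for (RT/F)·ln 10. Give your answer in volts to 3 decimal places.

Ce⁴⁺/Ce³⁺ is reduced (cathode, E° = +1.60 V) and Cu²⁺/Cu is oxidized (anode).
E°cell = +1.60 − (+0.34) = +1.26 V, with n = 2 electrons transferred.
The balanced reaction is 2 Ce⁴⁺(aq) + Cu(s) → 2 Ce³⁺(aq) + Cu²⁺(aq), so Q = ([Ce³⁺(aq)]^2·[Cu²⁺(aq)]) / [Ce⁴⁺(aq)]^2 = 0.0279 and log Q = −1.555.
By the Nernst equation, E = +1.26 − (0.0591/2)·(−1.555) = +1.306 V.

+1.306 V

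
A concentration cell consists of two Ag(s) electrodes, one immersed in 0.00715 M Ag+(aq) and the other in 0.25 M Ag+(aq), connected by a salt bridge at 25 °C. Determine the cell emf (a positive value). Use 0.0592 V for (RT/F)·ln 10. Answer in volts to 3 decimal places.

0.091 V

For a concentration cell E°cell = 0, since both electrodes use the same couple.
The compartment with the higher Ag+(aq) concentration (0.25 M) acts as the cathode; ions are reduced there and produced at the dilute (0.00715 M) anode.
With n = 1, Ecell = −(0.0592/1)·log([dilute]/[conc]) = −(0.0592/1)·log(0.00715/0.25) = +0.091 V.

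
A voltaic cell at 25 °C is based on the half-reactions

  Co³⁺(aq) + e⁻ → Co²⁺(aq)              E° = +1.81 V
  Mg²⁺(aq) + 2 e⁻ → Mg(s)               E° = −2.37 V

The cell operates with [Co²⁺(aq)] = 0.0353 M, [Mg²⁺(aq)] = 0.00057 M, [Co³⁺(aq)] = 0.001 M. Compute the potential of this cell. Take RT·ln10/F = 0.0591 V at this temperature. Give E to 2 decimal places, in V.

The Co³⁺/Co²⁺ couple has the more positive E°, so it is the cathode; Mg²⁺/Mg is the anode.
The standard potential is +1.81 − (−2.37) = +4.18 V and the balanced reaction transfers n = 2 electrons.
The balanced reaction is 2 Co³⁺(aq) + Mg(s) → 2 Co²⁺(aq) + Mg²⁺(aq), so Q = ([Co²⁺(aq)]^2·[Mg²⁺(aq)]) / [Co³⁺(aq)]^2 = 0.71 and log Q = −0.149.
By the Nernst equation, E = +4.18 − (0.0591/2)·(−0.149) = +4.18 V.

+4.18 V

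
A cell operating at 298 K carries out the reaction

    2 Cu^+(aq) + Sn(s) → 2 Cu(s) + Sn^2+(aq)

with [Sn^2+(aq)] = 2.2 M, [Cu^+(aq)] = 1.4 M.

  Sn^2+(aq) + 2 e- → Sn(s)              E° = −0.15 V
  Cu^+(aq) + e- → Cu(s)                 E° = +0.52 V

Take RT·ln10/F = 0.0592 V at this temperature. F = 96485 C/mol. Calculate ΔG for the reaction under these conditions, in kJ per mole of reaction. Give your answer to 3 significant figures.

E°cell = +0.52 − (−0.15) = +0.67 V; the balanced reaction transfers n = 2 electrons.
Here Q = [Sn^2+(aq)] / [Cu^+(aq)]^2 = 1.12 (log Q = 0.050), giving E = +0.67 − (0.0592/2)·(0.050) = +0.6685 V.
Then ΔG = −nFE = −2 × 96485 × +0.6685 J/mol = −129 kJ/mol.

−129 kJ/mol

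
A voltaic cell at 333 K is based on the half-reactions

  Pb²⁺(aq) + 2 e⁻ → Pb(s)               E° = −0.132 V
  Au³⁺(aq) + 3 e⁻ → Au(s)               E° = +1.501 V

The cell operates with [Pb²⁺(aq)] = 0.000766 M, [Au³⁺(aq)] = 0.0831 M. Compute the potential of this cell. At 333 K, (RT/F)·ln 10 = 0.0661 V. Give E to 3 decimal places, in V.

+1.712 V

Since E°(Au³⁺/Au) > E°(Pb²⁺/Pb), Au³⁺/Au serves as the cathode.
E°cell = E°cat − E°an = +1.501 − (−0.132) = +1.633 V; n = 6.
For the overall reaction 2 Au³⁺(aq) + 3 Pb(s) → 2 Au(s) + 3 Pb²⁺(aq), Q = [Pb²⁺(aq)]^3 / [Au³⁺(aq)]^2 = 6.51×10^−8, giving log Q = −7.187.
E = E° − (0.0661/n)·log Q = +1.633 − (0.0661/6)(−7.187) = +1.712 V.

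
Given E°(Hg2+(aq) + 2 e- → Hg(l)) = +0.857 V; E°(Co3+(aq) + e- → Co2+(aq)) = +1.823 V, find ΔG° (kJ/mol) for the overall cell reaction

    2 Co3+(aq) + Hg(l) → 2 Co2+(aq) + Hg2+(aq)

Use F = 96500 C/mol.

In the reaction as written Co3+(aq) is reduced, so the Co³⁺/Co²⁺ couple is the cathode and Hg²⁺/Hg is the anode.
E°cell = +1.823 − (+0.857) = +0.966 V; balancing electrons gives n = 2.
ΔG° = −nFE°cell = −(2)(96500)(+0.966) J/mol = −186 kJ/mol.

−186 kJ/mol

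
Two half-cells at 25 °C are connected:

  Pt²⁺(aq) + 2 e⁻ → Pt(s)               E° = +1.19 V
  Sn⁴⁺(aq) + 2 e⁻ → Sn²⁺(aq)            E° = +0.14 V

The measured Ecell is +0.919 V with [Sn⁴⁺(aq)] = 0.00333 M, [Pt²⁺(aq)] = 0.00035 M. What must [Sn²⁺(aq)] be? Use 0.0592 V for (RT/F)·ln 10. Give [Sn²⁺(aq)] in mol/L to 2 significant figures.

Pt²⁺/Pt is the cathode (higher E°); E°cell = +1.19 − (+0.14) = +1.05 V with n = 2.
Rearranging E = E° − (0.0592/n)·log Q gives log Q = 2(+1.05 − (+0.919))/0.0592 = 4.426.
Balancing electrons gives Pt²⁺(aq) + Sn²⁺(aq) → Pt(s) + Sn⁴⁺(aq); thus Q = [Sn⁴⁺(aq)] / ([Pt²⁺(aq)]·[Sn²⁺(aq)]).
Substituting the known concentrations and solving, log [Sn²⁺(aq)] = −3.448 and [Sn²⁺(aq)] = 0.00036 M.

0.00036 M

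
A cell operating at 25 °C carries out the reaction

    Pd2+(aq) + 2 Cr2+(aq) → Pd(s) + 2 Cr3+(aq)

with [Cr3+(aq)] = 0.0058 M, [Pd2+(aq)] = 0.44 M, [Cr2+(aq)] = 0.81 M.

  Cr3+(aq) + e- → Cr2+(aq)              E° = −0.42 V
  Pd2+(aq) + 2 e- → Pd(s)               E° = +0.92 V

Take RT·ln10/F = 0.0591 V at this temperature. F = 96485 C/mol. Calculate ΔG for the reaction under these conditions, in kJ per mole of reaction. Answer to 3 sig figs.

E°cell = +0.92 − (−0.42) = +1.34 V; the balanced reaction transfers n = 2 electrons.
Q = [Cr3+(aq)]^2 / ([Pd2+(aq)]·[Cr2+(aq)]^2) = 0.000117, so log Q = −3.934 and E = +1.34 − (0.0591/2)(−3.934) = +1.4562 V.
ΔG = −nFE = −(2)(96485)(+1.4562) J/mol = −281 kJ/mol.

−281 kJ/mol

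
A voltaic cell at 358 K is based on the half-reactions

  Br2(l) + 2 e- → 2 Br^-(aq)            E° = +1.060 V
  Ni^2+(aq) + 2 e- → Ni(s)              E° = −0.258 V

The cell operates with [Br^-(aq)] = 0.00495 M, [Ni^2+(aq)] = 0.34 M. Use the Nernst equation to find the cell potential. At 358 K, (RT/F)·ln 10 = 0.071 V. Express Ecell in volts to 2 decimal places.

+1.50 V

Br₂/Br⁻ is reduced (cathode, E° = +1.060 V) and Ni²⁺/Ni is oxidized (anode).
E°cell = +1.060 − (−0.258) = +1.318 V, with n = 2 electrons transferred.
The balanced reaction is Br2(l) + Ni(s) → 2 Br^-(aq) + Ni^2+(aq), so Q = [Br^-(aq)]^2·[Ni^2+(aq)] = 8.33×10^−6 and log Q = −5.079.
Applying E = E° − (RT ln10/nF)·log Q gives +1.318 − (0.071/2)(−5.079) = +1.50 V.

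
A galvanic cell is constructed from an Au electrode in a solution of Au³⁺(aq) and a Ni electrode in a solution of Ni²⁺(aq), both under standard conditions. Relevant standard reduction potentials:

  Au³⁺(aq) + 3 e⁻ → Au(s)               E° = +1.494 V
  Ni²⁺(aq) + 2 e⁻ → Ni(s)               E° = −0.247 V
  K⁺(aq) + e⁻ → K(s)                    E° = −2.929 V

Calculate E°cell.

+1.741 V

Of the two couples in this cell, the one with the more positive reduction potential is reduced at the cathode: here that is Au³⁺/Au (+1.494 V); Ni²⁺/Ni (−0.247 V) is the anode.
E°cell = E°(cathode) − E°(anode) = +1.494 − (−0.247) = +1.741 V.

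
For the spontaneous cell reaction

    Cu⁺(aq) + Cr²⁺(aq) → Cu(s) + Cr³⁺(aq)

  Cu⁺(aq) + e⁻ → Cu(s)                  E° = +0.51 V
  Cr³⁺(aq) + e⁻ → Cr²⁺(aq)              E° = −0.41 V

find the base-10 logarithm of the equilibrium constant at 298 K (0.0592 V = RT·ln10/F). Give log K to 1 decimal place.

The Cu⁺/Cu couple is reduced (cathode); E°cell = +0.51 − (−0.41) = +0.92 V with n = 1.
At equilibrium E = 0, so log K = nE°cell / 0.0592 = (1)(+0.92) / 0.0592 = 15.5.

log K = 15.5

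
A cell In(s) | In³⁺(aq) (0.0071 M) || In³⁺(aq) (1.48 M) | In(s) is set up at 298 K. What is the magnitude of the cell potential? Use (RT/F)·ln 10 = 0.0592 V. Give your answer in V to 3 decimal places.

For a concentration cell E°cell = 0, since both electrodes use the same couple.
The compartment with the higher In³⁺(aq) concentration (1.48 M) acts as the cathode; ions are reduced there and produced at the dilute (0.0071 M) anode.
With n = 3, Ecell = −(0.0592/3)·log([dilute]/[conc]) = −(0.0592/3)·log(0.0071/1.48) = +0.046 V.

0.046 V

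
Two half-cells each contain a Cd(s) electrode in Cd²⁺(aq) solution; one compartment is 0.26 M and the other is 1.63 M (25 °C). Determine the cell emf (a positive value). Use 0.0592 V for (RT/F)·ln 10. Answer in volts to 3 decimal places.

For a concentration cell E°cell = 0, since both electrodes use the same couple.
The compartment with the higher Cd²⁺(aq) concentration (1.63 M) acts as the cathode; ions are reduced there and produced at the dilute (0.26 M) anode.
With n = 2, Ecell = −(0.0592/2)·log([dilute]/[conc]) = −(0.0592/2)·log(0.26/1.63) = +0.024 V.

0.024 V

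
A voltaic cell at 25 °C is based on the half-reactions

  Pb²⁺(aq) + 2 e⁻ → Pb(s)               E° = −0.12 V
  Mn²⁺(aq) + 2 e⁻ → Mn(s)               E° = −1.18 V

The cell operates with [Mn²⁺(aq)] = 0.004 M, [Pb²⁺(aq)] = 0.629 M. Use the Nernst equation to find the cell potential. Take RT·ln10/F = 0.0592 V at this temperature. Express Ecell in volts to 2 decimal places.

The Pb²⁺/Pb couple has the more positive E°, so it is the cathode; Mn²⁺/Mn is the anode.
E°cell = E°cat − E°an = −0.12 − (−1.18) = +1.06 V; n = 2.
Balancing gives Pb²⁺(aq) + Mn(s) → Pb(s) + Mn²⁺(aq); hence Q = [Mn²⁺(aq)] / [Pb²⁺(aq)] = 0.00636 (log Q = −2.197).
Applying E = E° − (RT ln10/nF)·log Q gives +1.06 − (0.0592/2)(−2.197) = +1.13 V.

+1.13 V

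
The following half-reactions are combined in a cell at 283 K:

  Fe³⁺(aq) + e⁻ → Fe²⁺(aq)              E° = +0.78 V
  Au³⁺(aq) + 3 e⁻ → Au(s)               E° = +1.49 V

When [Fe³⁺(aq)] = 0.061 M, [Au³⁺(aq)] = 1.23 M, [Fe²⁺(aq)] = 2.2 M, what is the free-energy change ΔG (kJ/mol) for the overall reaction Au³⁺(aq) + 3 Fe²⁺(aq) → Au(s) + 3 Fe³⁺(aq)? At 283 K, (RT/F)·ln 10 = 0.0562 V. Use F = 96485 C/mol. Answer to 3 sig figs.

−231 kJ/mol

The standard cell potential is +1.49 − (+0.78) = +0.71 V, with n = 3 electrons in the balanced equation.
Q = [Fe³⁺(aq)]^3 / ([Au³⁺(aq)]·[Fe²⁺(aq)]^3) = 1.73×10^−5, so log Q = −4.761 and E = +0.71 − (0.0562/3)(−4.761) = +0.7992 V.
Finally ΔG = −nFE = −(3)(96485 C/mol)(+0.7992 V) = −231 kJ/mol.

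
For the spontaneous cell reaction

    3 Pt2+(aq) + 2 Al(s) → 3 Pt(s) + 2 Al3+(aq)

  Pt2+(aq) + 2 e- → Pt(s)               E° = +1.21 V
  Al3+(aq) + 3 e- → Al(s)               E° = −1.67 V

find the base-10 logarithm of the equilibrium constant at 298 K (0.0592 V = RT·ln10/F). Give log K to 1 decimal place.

The Pt²⁺/Pt couple is reduced (cathode); E°cell = +1.21 − (−1.67) = +2.88 V with n = 6.
At equilibrium E = 0, so log K = nE°cell / 0.0592 = (6)(+2.88) / 0.0592 = 291.9.

log K = 291.9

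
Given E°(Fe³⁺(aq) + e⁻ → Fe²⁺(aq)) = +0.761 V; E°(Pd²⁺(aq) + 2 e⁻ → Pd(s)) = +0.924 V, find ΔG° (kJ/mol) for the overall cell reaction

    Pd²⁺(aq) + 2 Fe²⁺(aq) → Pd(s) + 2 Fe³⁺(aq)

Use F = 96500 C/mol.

−31.5 kJ/mol

In the reaction as written Pd²⁺(aq) is reduced, so the Pd²⁺/Pd couple is the cathode and Fe³⁺/Fe²⁺ is the anode.
E°cell = +0.924 − (+0.761) = +0.163 V; balancing electrons gives n = 2.
ΔG° = −nFE°cell = −(2)(96500)(+0.163) J/mol = −31.5 kJ/mol.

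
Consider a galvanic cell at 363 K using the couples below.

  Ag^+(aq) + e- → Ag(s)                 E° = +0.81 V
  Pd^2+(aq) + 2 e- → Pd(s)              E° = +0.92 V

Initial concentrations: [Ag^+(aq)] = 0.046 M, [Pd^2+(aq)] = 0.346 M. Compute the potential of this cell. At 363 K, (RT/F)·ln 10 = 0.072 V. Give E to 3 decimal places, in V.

+0.190 V

Since E°(Pd²⁺/Pd) > E°(Ag⁺/Ag), Pd²⁺/Pd serves as the cathode.
E°cell = +0.92 − (+0.81) = +0.11 V, with n = 2 electrons transferred.
The balanced reaction is Pd^2+(aq) + 2 Ag(s) → Pd(s) + 2 Ag^+(aq), so Q = [Ag^+(aq)]^2 / [Pd^2+(aq)] = 0.00612 and log Q = −2.214.
E = E° − (0.072/n)·log Q = +0.11 − (0.072/2)(−2.214) = +0.190 V.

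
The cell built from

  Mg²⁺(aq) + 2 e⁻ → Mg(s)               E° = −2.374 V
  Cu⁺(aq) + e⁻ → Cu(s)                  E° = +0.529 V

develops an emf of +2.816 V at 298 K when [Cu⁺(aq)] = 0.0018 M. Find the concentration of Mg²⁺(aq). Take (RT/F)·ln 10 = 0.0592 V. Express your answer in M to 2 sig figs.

With Cu⁺/Cu at the cathode and Mg²⁺/Mg at the anode, E°cell = +0.529 − (−2.374) = +2.903 V (n = 2).
Rearranging E = E° − (0.0592/n)·log Q gives log Q = 2(+2.903 − (+2.816))/0.0592 = 2.939.
Balancing electrons gives 2 Cu⁺(aq) + Mg(s) → 2 Cu(s) + Mg²⁺(aq); thus Q = [Mg²⁺(aq)] / [Cu⁺(aq)]^2.
Isolating [Mg²⁺(aq)] in Q = 10^{2.939} yields log [Mg²⁺(aq)] = −2.550, i.e. 0.0028 M.

0.0028 M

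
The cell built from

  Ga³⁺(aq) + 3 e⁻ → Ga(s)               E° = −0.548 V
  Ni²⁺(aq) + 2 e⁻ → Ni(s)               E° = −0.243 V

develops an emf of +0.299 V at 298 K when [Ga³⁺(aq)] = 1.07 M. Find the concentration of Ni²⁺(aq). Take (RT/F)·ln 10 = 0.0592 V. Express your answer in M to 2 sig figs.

The Ni²⁺/Ni couple has the larger reduction potential, so it is the cathode: E°cell = −0.243 − (−0.548) = +0.305 V and n = 6.
Since E = E° − (0.0592/n)·log Q, log Q = n(E° − E)/0.0592 = 0.608.
The balanced reaction is 3 Ni²⁺(aq) + 2 Ga(s) → 3 Ni(s) + 2 Ga³⁺(aq), so Q = [Ga³⁺(aq)]^2 / [Ni²⁺(aq)]^3.
Solving for the unknown gives log [Ni²⁺(aq)] = −0.183, so [Ni²⁺(aq)] ≈ 0.66 M.

0.66 M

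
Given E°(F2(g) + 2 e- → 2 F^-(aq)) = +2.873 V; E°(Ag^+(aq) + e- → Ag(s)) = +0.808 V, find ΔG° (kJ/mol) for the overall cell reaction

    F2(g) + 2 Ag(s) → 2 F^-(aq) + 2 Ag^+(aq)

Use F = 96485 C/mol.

−398 kJ/mol

In the reaction as written F2(g) is reduced, so the F₂/F⁻ couple is the cathode and Ag⁺/Ag is the anode.
E°cell = +2.873 − (+0.808) = +2.065 V; balancing electrons gives n = 2.
ΔG° = −nFE°cell = −(2)(96485)(+2.065) J/mol = −398 kJ/mol.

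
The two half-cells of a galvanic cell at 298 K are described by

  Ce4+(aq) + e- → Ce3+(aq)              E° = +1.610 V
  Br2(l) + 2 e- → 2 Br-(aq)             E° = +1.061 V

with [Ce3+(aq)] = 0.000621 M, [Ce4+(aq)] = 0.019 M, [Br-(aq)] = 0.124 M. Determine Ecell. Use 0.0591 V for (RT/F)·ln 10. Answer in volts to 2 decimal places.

+0.58 V

Ce⁴⁺/Ce³⁺ is reduced (cathode, E° = +1.610 V) and Br₂/Br⁻ is oxidized (anode).
E°cell = E°cat − E°an = +1.610 − (+1.061) = +0.549 V; n = 2.
The balanced reaction is 2 Ce4+(aq) + 2 Br-(aq) → 2 Ce3+(aq) + Br2(l), so Q = [Ce3+(aq)]^2 / ([Ce4+(aq)]^2·[Br-(aq)]^2) = 0.0695 and log Q = −1.158.
E = E° − (0.0591/n)·log Q = +0.549 − (0.0591/2)(−1.158) = +0.58 V.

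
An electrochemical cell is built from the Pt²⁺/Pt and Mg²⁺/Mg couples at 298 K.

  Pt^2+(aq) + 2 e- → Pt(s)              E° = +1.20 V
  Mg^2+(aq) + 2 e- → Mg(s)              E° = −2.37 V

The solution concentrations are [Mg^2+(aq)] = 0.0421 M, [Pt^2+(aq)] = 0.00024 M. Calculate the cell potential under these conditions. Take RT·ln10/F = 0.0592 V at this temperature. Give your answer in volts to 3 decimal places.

+3.504 V

Pt²⁺/Pt is reduced (cathode, E° = +1.20 V) and Mg²⁺/Mg is oxidized (anode).
The standard potential is +1.20 − (−2.37) = +3.57 V and the balanced reaction transfers n = 2 electrons.
For the overall reaction Pt^2+(aq) + Mg(s) → Pt(s) + Mg^2+(aq), Q = [Mg^2+(aq)] / [Pt^2+(aq)] = 175, giving log Q = 2.244.
E = E° − (0.0592/n)·log Q = +3.57 − (0.0592/2)(2.244) = +3.504 V.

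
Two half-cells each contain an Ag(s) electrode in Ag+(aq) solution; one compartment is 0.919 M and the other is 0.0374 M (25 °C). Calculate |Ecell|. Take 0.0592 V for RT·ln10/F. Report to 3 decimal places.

0.082 V

For a concentration cell E°cell = 0, since both electrodes use the same couple.
The compartment with the higher Ag+(aq) concentration (0.919 M) acts as the cathode; ions are reduced there and produced at the dilute (0.0374 M) anode.
With n = 1, Ecell = −(0.0592/1)·log([dilute]/[conc]) = −(0.0592/1)·log(0.0374/0.919) = +0.082 V.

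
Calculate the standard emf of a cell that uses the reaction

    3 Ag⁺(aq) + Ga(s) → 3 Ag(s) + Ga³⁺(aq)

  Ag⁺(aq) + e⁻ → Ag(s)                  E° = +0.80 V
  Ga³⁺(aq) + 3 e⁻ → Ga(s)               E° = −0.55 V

In the reaction as written, Ag⁺(aq) is reduced (cathode) and Ga³⁺(aq) is produced by oxidation at the anode.
E°cell = E°(cathode) − E°(anode) = +0.80 − (−0.55) = +1.35 V.

+1.35 V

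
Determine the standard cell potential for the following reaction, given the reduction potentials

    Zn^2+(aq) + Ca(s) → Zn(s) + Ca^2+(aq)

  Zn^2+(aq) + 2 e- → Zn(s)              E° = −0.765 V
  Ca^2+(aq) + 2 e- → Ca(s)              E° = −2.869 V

In the reaction as written, Zn^2+(aq) is reduced (cathode) and Ca^2+(aq) is produced by oxidation at the anode.
E°cell = E°(cathode) − E°(anode) = −0.765 − (−2.869) = +2.104 V.
The positive value indicates the reaction is spontaneous as written.

+2.104 V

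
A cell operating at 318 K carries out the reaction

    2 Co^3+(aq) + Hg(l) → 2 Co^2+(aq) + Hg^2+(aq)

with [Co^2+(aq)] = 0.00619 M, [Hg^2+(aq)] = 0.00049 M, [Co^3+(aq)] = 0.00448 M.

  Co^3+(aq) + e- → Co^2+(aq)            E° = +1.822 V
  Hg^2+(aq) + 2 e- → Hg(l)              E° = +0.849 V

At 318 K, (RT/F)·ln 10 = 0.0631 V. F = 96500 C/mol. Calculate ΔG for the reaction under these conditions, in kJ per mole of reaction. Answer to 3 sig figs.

−206 kJ/mol

With Co³⁺/Co²⁺ reduced at the cathode, E°cell = +1.822 − (+0.849) = +0.973 V and n = 2.
Here Q = ([Co^2+(aq)]^2·[Hg^2+(aq)]) / [Co^3+(aq)]^2 = 0.000935 (log Q = −3.029), giving E = +0.973 − (0.0631/2)·(−3.029) = +1.0686 V.
Finally ΔG = −nFE = −(2)(96500 C/mol)(+1.0686 V) = −206 kJ/mol.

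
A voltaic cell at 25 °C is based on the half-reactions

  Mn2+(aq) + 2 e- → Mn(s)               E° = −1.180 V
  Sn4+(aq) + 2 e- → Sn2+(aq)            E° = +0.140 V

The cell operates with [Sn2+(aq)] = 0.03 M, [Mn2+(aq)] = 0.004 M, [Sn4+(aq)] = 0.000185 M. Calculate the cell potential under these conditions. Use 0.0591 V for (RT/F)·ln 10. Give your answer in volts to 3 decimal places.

+1.326 V

Sn⁴⁺/Sn²⁺ is reduced (cathode, E° = +0.140 V) and Mn²⁺/Mn is oxidized (anode).
The standard potential is +0.140 − (−1.180) = +1.320 V and the balanced reaction transfers n = 2 electrons.
For the overall reaction Sn4+(aq) + Mn(s) → Sn2+(aq) + Mn2+(aq), Q = ([Sn2+(aq)]·[Mn2+(aq)]) / [Sn4+(aq)] = 0.649, giving log Q = −0.188.
Applying E = E° − (RT ln10/nF)·log Q gives +1.320 − (0.0591/2)(−0.188) = +1.326 V.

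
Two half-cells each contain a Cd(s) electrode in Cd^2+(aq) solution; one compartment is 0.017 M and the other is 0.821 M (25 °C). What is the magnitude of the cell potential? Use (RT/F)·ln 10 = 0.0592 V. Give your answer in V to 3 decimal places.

0.050 V

For a concentration cell E°cell = 0, since both electrodes use the same couple.
The compartment with the higher Cd^2+(aq) concentration (0.821 M) acts as the cathode; ions are reduced there and produced at the dilute (0.017 M) anode.
With n = 2, Ecell = −(0.0592/2)·log([dilute]/[conc]) = −(0.0592/2)·log(0.017/0.821) = +0.050 V.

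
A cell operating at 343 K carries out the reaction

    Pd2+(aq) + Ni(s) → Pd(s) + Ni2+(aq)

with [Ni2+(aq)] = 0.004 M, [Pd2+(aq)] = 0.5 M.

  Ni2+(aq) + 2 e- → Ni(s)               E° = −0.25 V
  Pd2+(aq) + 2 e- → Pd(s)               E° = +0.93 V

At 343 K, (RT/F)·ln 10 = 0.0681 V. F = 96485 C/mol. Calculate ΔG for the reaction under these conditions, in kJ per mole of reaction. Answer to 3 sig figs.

−241 kJ/mol

The standard cell potential is +0.93 − (−0.25) = +1.18 V, with n = 2 electrons in the balanced equation.
The reaction quotient is [Ni2+(aq)] / [Pd2+(aq)] = 0.008; by Nernst, E = +1.18 − (0.0681/2)(−2.097) = +1.2514 V.
ΔG = −nFE = −(2)(96485)(+1.2514) J/mol = −241 kJ/mol.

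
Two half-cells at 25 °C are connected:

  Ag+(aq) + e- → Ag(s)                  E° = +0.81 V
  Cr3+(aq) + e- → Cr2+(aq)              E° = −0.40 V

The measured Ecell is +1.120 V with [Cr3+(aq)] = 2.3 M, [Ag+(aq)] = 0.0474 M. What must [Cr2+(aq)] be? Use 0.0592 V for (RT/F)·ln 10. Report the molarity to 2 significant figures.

1.5 M

With Ag⁺/Ag at the cathode and Cr³⁺/Cr²⁺ at the anode, E°cell = +0.81 − (−0.40) = +1.21 V (n = 1).
Rearranging E = E° − (0.0592/n)·log Q gives log Q = 1(+1.21 − (+1.120))/0.0592 = 1.520.
Balancing electrons gives Ag+(aq) + Cr2+(aq) → Ag(s) + Cr3+(aq); thus Q = [Cr3+(aq)] / ([Ag+(aq)]·[Cr2+(aq)]).
Solving for the unknown gives log [Cr2+(aq)] = 0.166, so [Cr2+(aq)] ≈ 1.5 M.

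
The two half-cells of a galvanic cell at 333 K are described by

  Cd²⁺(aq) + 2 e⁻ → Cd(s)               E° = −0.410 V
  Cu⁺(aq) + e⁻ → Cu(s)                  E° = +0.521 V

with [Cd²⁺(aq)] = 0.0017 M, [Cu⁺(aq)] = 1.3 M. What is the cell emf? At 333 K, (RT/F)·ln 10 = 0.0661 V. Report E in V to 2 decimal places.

The Cu⁺/Cu couple has the more positive E°, so it is the cathode; Cd²⁺/Cd is the anode.
E°cell = +0.521 − (−0.410) = +0.931 V, with n = 2 electrons transferred.
Balancing gives 2 Cu⁺(aq) + Cd(s) → 2 Cu(s) + Cd²⁺(aq); hence Q = [Cd²⁺(aq)] / [Cu⁺(aq)]^2 = 0.00101 (log Q = −2.997).
Applying E = E° − (RT ln10/nF)·log Q gives +0.931 − (0.0661/2)(−2.997) = +1.03 V.

+1.03 V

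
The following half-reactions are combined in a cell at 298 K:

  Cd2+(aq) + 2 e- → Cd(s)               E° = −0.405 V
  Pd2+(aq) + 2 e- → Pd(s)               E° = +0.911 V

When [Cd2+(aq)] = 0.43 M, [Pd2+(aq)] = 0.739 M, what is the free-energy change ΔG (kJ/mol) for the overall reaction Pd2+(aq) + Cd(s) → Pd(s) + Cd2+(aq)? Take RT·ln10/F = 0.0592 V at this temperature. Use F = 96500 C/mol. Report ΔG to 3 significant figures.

The standard cell potential is +0.911 − (−0.405) = +1.316 V, with n = 2 electrons in the balanced equation.
Here Q = [Cd2+(aq)] / [Pd2+(aq)] = 0.582 (log Q = −0.235), giving E = +1.316 − (0.0592/2)·(−0.235) = +1.3230 V.
ΔG = −nFE = −(2)(96500)(+1.3230) J/mol = −255 kJ/mol.

−255 kJ/mol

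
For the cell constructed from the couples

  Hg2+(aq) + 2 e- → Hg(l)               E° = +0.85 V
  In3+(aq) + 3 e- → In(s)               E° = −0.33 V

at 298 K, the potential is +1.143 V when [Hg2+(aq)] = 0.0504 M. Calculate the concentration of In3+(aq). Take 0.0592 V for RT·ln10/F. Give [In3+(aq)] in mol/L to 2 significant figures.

0.85 M

With Hg²⁺/Hg at the cathode and In³⁺/In at the anode, E°cell = +0.85 − (−0.33) = +1.18 V (n = 6).
Rearranging E = E° − (0.0592/n)·log Q gives log Q = 6(+1.18 − (+1.143))/0.0592 = 3.750.
For 3 Hg2+(aq) + 2 In(s) → 3 Hg(l) + 2 In3+(aq), the reaction quotient is Q = [In3+(aq)]^2 / [Hg2+(aq)]^3.
Solving for the unknown gives log [In3+(aq)] = −0.071, so [In3+(aq)] ≈ 0.85 M.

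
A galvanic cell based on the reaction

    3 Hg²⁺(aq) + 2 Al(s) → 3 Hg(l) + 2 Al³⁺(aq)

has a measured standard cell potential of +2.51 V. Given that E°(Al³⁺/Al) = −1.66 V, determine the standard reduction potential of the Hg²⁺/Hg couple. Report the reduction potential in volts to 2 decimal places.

In the reaction as written the Hg²⁺/Hg couple is reduced (cathode) and Al³⁺/Al is oxidized (anode), so E°cell = E°(Hg²⁺/Hg) − E°(Al³⁺/Al).
E°(Hg²⁺/Hg) = E°cell + E°(anode) = +2.51 + (−1.66) = +0.85 V.

+0.85 V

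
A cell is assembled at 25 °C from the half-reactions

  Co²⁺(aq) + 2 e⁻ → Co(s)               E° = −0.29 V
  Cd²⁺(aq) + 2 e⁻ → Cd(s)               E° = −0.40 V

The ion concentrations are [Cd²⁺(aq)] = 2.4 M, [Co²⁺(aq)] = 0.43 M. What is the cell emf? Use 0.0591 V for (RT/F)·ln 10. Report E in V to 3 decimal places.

+0.088 V

The Co²⁺/Co couple has the more positive E°, so it is the cathode; Cd²⁺/Cd is the anode.
The standard potential is −0.29 − (−0.40) = +0.11 V and the balanced reaction transfers n = 2 electrons.
The balanced reaction is Co²⁺(aq) + Cd(s) → Co(s) + Cd²⁺(aq), so Q = [Cd²⁺(aq)] / [Co²⁺(aq)] = 5.58 and log Q = 0.747.
By the Nernst equation, E = +0.11 − (0.0591/2)·(0.747) = +0.088 V.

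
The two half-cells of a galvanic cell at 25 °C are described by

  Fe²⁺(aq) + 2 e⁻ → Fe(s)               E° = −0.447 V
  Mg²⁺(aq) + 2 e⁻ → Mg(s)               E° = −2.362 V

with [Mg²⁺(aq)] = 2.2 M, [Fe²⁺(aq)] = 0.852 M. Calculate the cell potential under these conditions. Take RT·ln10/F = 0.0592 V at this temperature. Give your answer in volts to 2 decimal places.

Since E°(Fe²⁺/Fe) > E°(Mg²⁺/Mg), Fe²⁺/Fe serves as the cathode.
E°cell = −0.447 − (−2.362) = +1.915 V, with n = 2 electrons transferred.
The balanced reaction is Fe²⁺(aq) + Mg(s) → Fe(s) + Mg²⁺(aq), so Q = [Mg²⁺(aq)] / [Fe²⁺(aq)] = 2.58 and log Q = 0.412.
E = E° − (0.0592/n)·log Q = +1.915 − (0.0592/2)(0.412) = +1.90 V.

+1.90 V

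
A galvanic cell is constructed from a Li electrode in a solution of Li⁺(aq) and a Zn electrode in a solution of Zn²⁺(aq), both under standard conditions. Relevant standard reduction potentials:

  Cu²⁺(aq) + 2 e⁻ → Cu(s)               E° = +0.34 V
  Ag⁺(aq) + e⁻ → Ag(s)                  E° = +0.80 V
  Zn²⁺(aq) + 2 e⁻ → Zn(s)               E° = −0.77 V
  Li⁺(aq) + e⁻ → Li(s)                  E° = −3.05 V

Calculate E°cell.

The Zn²⁺/Zn couple has the higher E°, so Zn ion is reduced (cathode) and Li is oxidized (anode).
E°cell = E°(cathode) − E°(anode) = −0.77 − (−3.05) = +2.28 V.

+2.28 V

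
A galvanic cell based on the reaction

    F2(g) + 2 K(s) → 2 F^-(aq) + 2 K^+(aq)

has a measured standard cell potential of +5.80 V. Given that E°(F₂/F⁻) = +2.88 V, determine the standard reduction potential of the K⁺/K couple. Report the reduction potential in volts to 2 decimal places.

In the reaction as written the F₂/F⁻ couple is reduced (cathode) and K⁺/K is oxidized (anode), so E°cell = E°(F₂/F⁻) − E°(K⁺/K).
E°(K⁺/K) = E°(cathode) − E°cell = +2.88 − (+5.80) = −2.92 V.

−2.92 V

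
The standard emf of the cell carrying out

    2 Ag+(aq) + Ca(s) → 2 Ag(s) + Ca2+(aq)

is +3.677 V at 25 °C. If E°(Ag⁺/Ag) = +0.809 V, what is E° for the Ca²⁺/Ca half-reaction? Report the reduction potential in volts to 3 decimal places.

−2.868 V

In the reaction as written the Ag⁺/Ag couple is reduced (cathode) and Ca²⁺/Ca is oxidized (anode), so E°cell = E°(Ag⁺/Ag) − E°(Ca²⁺/Ca).
E°(Ca²⁺/Ca) = E°(cathode) − E°cell = +0.809 − (+3.677) = −2.868 V.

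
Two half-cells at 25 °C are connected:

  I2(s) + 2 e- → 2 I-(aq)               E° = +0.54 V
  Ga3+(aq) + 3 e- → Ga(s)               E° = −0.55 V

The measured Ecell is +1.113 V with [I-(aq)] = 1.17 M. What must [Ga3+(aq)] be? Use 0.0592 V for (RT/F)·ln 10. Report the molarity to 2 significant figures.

0.043 M

I₂/I⁻ is the cathode (higher E°); E°cell = +0.54 − (−0.55) = +1.09 V with n = 6.
Rearranging E = E° − (0.0592/n)·log Q gives log Q = 6(+1.09 − (+1.113))/0.0592 = −2.331.
For 3 I2(s) + 2 Ga(s) → 6 I-(aq) + 2 Ga3+(aq), the reaction quotient is Q = [I-(aq)]^6·[Ga3+(aq)]^2.
Substituting the known concentrations and solving, log [Ga3+(aq)] = −1.370 and [Ga3+(aq)] = 0.043 M.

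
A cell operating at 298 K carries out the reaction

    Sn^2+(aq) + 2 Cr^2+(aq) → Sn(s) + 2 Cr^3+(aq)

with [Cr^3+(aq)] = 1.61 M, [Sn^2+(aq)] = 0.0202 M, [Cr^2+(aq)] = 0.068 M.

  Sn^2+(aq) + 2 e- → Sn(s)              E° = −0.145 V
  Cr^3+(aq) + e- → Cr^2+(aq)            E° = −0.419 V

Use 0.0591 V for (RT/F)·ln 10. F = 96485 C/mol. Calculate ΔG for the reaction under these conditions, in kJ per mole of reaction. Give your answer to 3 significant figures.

E°cell = −0.145 − (−0.419) = +0.274 V; the balanced reaction transfers n = 2 electrons.
The reaction quotient is [Cr^3+(aq)]^2 / ([Sn^2+(aq)]·[Cr^2+(aq)]^2) = 2.78×10^4; by Nernst, E = +0.274 − (0.0591/2)(4.443) = +0.1427 V.
Finally ΔG = −nFE = −(2)(96485 C/mol)(+0.1427 V) = −27.5 kJ/mol.

−27.5 kJ/mol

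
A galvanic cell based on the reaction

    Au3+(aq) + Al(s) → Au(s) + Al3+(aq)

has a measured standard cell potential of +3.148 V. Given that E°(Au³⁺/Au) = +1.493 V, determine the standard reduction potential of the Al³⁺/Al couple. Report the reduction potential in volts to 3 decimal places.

In the reaction as written the Au³⁺/Au couple is reduced (cathode) and Al³⁺/Al is oxidized (anode), so E°cell = E°(Au³⁺/Au) − E°(Al³⁺/Al).
E°(Al³⁺/Al) = E°(cathode) − E°cell = +1.493 − (+3.148) = −1.655 V.

−1.655 V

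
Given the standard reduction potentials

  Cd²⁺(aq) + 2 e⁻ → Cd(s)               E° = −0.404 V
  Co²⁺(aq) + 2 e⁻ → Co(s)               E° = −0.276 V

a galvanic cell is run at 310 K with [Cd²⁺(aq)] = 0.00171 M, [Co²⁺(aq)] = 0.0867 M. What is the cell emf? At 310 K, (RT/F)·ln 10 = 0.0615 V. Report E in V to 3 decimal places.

The Co²⁺/Co couple has the more positive E°, so it is the cathode; Cd²⁺/Cd is the anode.
The standard potential is −0.276 − (−0.404) = +0.128 V and the balanced reaction transfers n = 2 electrons.
The balanced reaction is Co²⁺(aq) + Cd(s) → Co(s) + Cd²⁺(aq), so Q = [Cd²⁺(aq)] / [Co²⁺(aq)] = 0.0197 and log Q = −1.705.
E = E° − (0.0615/n)·log Q = +0.128 − (0.0615/2)(−1.705) = +0.180 V.

+0.180 V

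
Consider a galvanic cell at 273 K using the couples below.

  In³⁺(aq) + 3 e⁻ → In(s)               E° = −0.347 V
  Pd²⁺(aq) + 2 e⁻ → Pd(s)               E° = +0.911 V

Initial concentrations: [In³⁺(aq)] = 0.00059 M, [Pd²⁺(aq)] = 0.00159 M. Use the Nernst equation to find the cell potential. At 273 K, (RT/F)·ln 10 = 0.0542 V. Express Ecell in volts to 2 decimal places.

Pd²⁺/Pd is reduced (cathode, E° = +0.911 V) and In³⁺/In is oxidized (anode).
The standard potential is +0.911 − (−0.347) = +1.258 V and the balanced reaction transfers n = 6 electrons.
Balancing gives 3 Pd²⁺(aq) + 2 In(s) → 3 Pd(s) + 2 In³⁺(aq); hence Q = [In³⁺(aq)]^2 / [Pd²⁺(aq)]^3 = 86.6 (log Q = 1.938).
Applying E = E° − (RT ln10/nF)·log Q gives +1.258 − (0.0542/6)(1.938) = +1.24 V.

+1.24 V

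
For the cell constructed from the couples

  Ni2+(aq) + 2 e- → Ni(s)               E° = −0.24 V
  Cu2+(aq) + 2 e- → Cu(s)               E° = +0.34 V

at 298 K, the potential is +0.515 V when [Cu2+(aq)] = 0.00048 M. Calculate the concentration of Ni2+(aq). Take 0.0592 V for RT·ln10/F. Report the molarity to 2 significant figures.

Cu²⁺/Cu is the cathode (higher E°); E°cell = +0.34 − (−0.24) = +0.58 V with n = 2.
Since E = E° − (0.0592/n)·log Q, log Q = n(E° − E)/0.0592 = 2.196.
For Cu2+(aq) + Ni(s) → Cu(s) + Ni2+(aq), the reaction quotient is Q = [Ni2+(aq)] / [Cu2+(aq)].
Substituting the known concentrations and solving, log [Ni2+(aq)] = −1.123 and [Ni2+(aq)] = 0.075 M.

0.075 M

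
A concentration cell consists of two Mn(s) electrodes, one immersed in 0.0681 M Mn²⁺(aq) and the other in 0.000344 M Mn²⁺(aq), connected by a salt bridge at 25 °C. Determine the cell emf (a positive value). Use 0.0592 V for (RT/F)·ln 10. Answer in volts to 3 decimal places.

For a concentration cell E°cell = 0, since both electrodes use the same couple.
The compartment with the higher Mn²⁺(aq) concentration (0.0681 M) acts as the cathode; ions are reduced there and produced at the dilute (0.000344 M) anode.
With n = 2, Ecell = −(0.0592/2)·log([dilute]/[conc]) = −(0.0592/2)·log(0.000344/0.0681) = +0.068 V.

0.068 V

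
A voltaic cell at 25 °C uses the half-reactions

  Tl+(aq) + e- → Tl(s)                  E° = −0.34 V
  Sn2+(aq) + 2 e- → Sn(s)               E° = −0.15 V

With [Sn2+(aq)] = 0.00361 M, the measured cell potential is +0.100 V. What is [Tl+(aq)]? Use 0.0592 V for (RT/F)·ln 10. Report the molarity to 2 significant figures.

2.0 M

Sn²⁺/Sn is the cathode (higher E°); E°cell = −0.15 − (−0.34) = +0.19 V with n = 2.
Since E = E° − (0.0592/n)·log Q, log Q = n(E° − E)/0.0592 = 3.041.
Balancing electrons gives Sn2+(aq) + 2 Tl(s) → Sn(s) + 2 Tl+(aq); thus Q = [Tl+(aq)]^2 / [Sn2+(aq)].
Substituting the known concentrations and solving, log [Tl+(aq)] = 0.299 and [Tl+(aq)] = 2.0 M.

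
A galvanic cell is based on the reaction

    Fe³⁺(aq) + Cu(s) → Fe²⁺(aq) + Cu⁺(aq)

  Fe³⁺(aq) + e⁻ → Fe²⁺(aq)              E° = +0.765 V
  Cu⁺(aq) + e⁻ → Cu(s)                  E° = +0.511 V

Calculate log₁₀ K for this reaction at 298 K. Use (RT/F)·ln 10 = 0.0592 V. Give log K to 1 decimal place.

log K = 4.3

The Fe³⁺/Fe²⁺ couple is reduced (cathode); E°cell = +0.765 − (+0.511) = +0.254 V with n = 1.
At equilibrium E = 0, so log K = nE°cell / 0.0592 = (1)(+0.254) / 0.0592 = 4.3.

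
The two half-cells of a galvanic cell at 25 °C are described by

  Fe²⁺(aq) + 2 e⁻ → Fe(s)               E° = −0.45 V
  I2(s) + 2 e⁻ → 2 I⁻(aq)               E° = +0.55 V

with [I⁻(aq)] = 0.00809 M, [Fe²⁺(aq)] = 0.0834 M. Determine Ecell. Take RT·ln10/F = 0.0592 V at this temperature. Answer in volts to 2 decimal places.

+1.16 V

The I₂/I⁻ couple has the more positive E°, so it is the cathode; Fe²⁺/Fe is the anode.
The standard potential is +0.55 − (−0.45) = +1.00 V and the balanced reaction transfers n = 2 electrons.
Balancing gives I2(s) + Fe(s) → 2 I⁻(aq) + Fe²⁺(aq); hence Q = [I⁻(aq)]^2·[Fe²⁺(aq)] = 5.46×10^−6 (log Q = −5.263).
Applying E = E° − (RT ln10/nF)·log Q gives +1.00 − (0.0592/2)(−5.263) = +1.16 V.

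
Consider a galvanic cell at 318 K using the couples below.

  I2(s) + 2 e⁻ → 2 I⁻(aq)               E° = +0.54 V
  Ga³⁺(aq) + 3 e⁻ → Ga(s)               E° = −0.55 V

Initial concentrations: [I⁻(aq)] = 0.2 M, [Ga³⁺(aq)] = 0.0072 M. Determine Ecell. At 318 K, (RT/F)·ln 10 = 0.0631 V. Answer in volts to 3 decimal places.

+1.179 V

I₂/I⁻ is reduced (cathode, E° = +0.54 V) and Ga³⁺/Ga is oxidized (anode).
E°cell = E°cat − E°an = +0.54 − (−0.55) = +1.09 V; n = 6.
For the overall reaction 3 I2(s) + 2 Ga(s) → 6 I⁻(aq) + 2 Ga³⁺(aq), Q = [I⁻(aq)]^6·[Ga³⁺(aq)]^2 = 3.32×10^−9, giving log Q = −8.479.
By the Nernst equation, E = +1.09 − (0.0631/6)·(−8.479) = +1.179 V.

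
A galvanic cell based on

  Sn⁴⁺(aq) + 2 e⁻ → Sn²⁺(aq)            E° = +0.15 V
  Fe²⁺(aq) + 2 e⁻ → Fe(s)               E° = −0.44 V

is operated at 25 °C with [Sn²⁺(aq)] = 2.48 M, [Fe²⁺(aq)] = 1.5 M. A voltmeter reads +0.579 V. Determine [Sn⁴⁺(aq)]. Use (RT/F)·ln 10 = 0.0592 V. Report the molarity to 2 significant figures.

1.6 M

With Sn⁴⁺/Sn²⁺ at the cathode and Fe²⁺/Fe at the anode, E°cell = +0.15 − (−0.44) = +0.59 V (n = 2).
From the Nernst equation, log Q = n(E° − E)/0.0592 = 2·(+0.59 − (+0.579))/0.0592 = 0.372.
For Sn⁴⁺(aq) + Fe(s) → Sn²⁺(aq) + Fe²⁺(aq), the reaction quotient is Q = ([Sn²⁺(aq)]·[Fe²⁺(aq)]) / [Sn⁴⁺(aq)].
Solving for the unknown gives log [Sn⁴⁺(aq)] = 0.199, so [Sn⁴⁺(aq)] ≈ 1.6 M.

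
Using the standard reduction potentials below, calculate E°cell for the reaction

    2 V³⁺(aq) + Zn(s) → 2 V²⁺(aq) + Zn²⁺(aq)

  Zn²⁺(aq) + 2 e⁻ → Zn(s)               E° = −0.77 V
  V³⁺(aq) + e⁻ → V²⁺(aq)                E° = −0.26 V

In the reaction as written, V³⁺(aq) is reduced (cathode) and Zn²⁺(aq) is produced by oxidation at the anode.
E°cell = E°(cathode) − E°(anode) = −0.26 − (−0.77) = +0.51 V.

+0.51 V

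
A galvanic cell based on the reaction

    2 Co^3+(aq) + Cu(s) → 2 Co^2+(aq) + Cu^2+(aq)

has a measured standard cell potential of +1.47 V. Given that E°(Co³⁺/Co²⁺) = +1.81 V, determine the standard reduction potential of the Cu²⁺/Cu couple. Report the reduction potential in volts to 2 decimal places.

+0.34 V

In the reaction as written the Co³⁺/Co²⁺ couple is reduced (cathode) and Cu²⁺/Cu is oxidized (anode), so E°cell = E°(Co³⁺/Co²⁺) − E°(Cu²⁺/Cu).
E°(Cu²⁺/Cu) = E°(cathode) − E°cell = +1.81 − (+1.47) = +0.34 V.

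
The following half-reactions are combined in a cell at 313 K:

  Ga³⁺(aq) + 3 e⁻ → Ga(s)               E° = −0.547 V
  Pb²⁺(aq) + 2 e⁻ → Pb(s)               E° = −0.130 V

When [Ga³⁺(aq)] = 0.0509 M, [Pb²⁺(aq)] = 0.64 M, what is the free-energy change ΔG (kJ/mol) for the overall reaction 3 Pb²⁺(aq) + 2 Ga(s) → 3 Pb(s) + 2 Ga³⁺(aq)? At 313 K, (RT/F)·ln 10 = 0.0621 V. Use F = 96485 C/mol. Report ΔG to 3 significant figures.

E°cell = −0.130 − (−0.547) = +0.417 V; the balanced reaction transfers n = 6 electrons.
Here Q = [Ga³⁺(aq)]^2 / [Pb²⁺(aq)]^3 = 0.00988 (log Q = −2.005), giving E = +0.417 − (0.0621/6)·(−2.005) = +0.4378 V.
Then ΔG = −nFE = −6 × 96485 × +0.4378 J/mol = −253 kJ/mol.

−253 kJ/mol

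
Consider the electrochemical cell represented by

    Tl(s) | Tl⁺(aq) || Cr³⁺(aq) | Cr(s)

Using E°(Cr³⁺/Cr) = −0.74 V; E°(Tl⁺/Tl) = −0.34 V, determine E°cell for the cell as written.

By convention the left-hand electrode in cell notation is the anode (oxidation) and the right-hand electrode is the cathode (reduction).
E°cell = E°(right) − E°(left) = −0.74 − (−0.34) = −0.40 V.
The negative sign shows that, as written, the cell would require an external voltage to drive the reaction.

−0.40 V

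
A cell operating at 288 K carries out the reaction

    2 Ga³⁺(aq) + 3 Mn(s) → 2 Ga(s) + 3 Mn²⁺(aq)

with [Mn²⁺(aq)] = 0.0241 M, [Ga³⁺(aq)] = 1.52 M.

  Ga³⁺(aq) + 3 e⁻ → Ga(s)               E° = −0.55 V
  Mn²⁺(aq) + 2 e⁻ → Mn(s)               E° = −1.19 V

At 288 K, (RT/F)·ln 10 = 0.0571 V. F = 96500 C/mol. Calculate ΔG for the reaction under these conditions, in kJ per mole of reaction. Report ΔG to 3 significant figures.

−399 kJ/mol

With Ga³⁺/Ga reduced at the cathode, E°cell = −0.55 − (−1.19) = +0.64 V and n = 6.
The reaction quotient is [Mn²⁺(aq)]^3 / [Ga³⁺(aq)]^2 = 6.06×10^−6; by Nernst, E = +0.64 − (0.0571/6)(−5.218) = +0.6897 V.
Then ΔG = −nFE = −6 × 96500 × +0.6897 J/mol = −399 kJ/mol.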